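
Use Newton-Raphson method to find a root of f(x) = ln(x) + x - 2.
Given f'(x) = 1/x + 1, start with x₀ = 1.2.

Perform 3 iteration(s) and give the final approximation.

f(x) = ln(x) + x - 2
f'(x) = 1/x + 1
x₀ = 1.2

Newton-Raphson formula: x_{n+1} = x_n - f(x_n)/f'(x_n)

Iteration 1:
  f(1.200000) = -0.617678
  f'(1.200000) = 1.833333
  x_1 = 1.200000 - (-0.617678)/1.833333 = 1.536916
Iteration 2:
  f(1.536916) = -0.033307
  f'(1.536916) = 1.650654
  x_2 = 1.536916 - (-0.033307)/1.650654 = 1.557094
Iteration 3:
  f(1.557094) = -0.000085
  f'(1.557094) = 1.642222
  x_3 = 1.557094 - (-0.000085)/1.642222 = 1.557146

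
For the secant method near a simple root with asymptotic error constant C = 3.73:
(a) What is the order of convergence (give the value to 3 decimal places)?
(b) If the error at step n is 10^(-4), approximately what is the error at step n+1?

(a) Secant method has superlinear convergence with order φ = (1+√5)/2 ≈ 1.618.
    This means |e_{n+1}| ≈ C|e_n|^1.618.

(b) With |e_n| = 10^(-4) and C = 3.73:
    |e_{n+1}| ≈ 3.73 × (10^(-4))^1.618 = 3.73 × 10^(-6.47)

(a) ≈ 1.618 (golden ratio); (b) |e_{n+1}| ≈ 1.258e-06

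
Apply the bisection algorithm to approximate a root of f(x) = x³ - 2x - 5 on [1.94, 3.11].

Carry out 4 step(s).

f(x) = x³ - 2x - 5
Initial interval: [1.94, 3.11]

Iteration 1:
  c_1 = (1.940000 + 3.110000)/2 = 2.525000
  f(c_1) = f(2.525000) = 6.048453
  f(a) × f(c) < 0, new interval: [1.940000, 2.525000]
Iteration 2:
  c_2 = (1.940000 + 2.525000)/2 = 2.232500
  f(c_2) = f(2.232500) = 1.661906
  f(a) × f(c) < 0, new interval: [1.940000, 2.232500]
Iteration 3:
  c_3 = (1.940000 + 2.232500)/2 = 2.086250
  f(c_3) = f(2.086250) = -0.092224
  f(a) × f(c) ≥ 0, new interval: [2.086250, 2.232500]
Iteration 4:
  c_4 = (2.086250 + 2.232500)/2 = 2.159375
  f(c_4) = f(2.159375) = 0.750201
  f(a) × f(c) < 0, new interval: [2.086250, 2.159375]

After 4 iteration(s), the approximation is c_4 = 2.159375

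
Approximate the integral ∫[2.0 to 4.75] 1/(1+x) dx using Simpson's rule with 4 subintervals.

f(x) = 1/(1+x)
a = 2.0, b = 4.75, n = 4
h = (b - a)/n = 0.687500

Simpson's rule: (h/3)[f(x₀) + 4f(x₁) + 2f(x₂) + ... + f(xₙ)]

x_0 = 2.0000, f(x_0) = 0.333333, coefficient = 1
x_1 = 2.6875, f(x_1) = 0.271186, coefficient = 4
x_2 = 3.3750, f(x_2) = 0.228571, coefficient = 2
x_3 = 4.0625, f(x_3) = 0.197531, coefficient = 4
x_4 = 4.7500, f(x_4) = 0.173913, coefficient = 1

I ≈ (0.687500/3) × 2.839258 = 0.650663
Exact value: 0.650588
Error: 0.000076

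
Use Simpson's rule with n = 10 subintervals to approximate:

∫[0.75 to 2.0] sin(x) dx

f(x) = sin(x)
a = 0.75, b = 2.0, n = 10
h = (b - a)/n = 0.125000

Simpson's rule: (h/3)[f(x₀) + 4f(x₁) + 2f(x₂) + ... + f(xₙ)]

x_0 = 0.7500, f(x_0) = 0.681639, coefficient = 1
x_1 = 0.8750, f(x_1) = 0.767544, coefficient = 4
x_2 = 1.0000, f(x_2) = 0.841471, coefficient = 2
x_3 = 1.1250, f(x_3) = 0.902268, coefficient = 4
x_4 = 1.2500, f(x_4) = 0.948985, coefficient = 2
x_5 = 1.3750, f(x_5) = 0.980893, coefficient = 4
x_6 = 1.5000, f(x_6) = 0.997495, coefficient = 2
x_7 = 1.6250, f(x_7) = 0.998531, coefficient = 4
x_8 = 1.7500, f(x_8) = 0.983986, coefficient = 2
x_9 = 1.8750, f(x_9) = 0.954086, coefficient = 4
x_10 = 2.0000, f(x_10) = 0.909297, coefficient = 1

I ≈ (0.125000/3) × 27.548094 = 1.147837
Exact value: 1.147836
Error: 0.000002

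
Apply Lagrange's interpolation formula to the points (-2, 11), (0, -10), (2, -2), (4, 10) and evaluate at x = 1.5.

Lagrange interpolation formula:
P(x) = Σ yᵢ × Lᵢ(x)
where Lᵢ(x) = Π_{j≠i} (x - xⱼ)/(xᵢ - xⱼ)

L_0(1.5) = (1.5 - 0)/(-2 - 0) × (1.5 - 2)/(-2 - 2) × (1.5 - 4)/(-2 - 4) = -0.039062
L_1(1.5) = (1.5 - (-2))/(0 - (-2)) × (1.5 - 2)/(0 - 2) × (1.5 - 4)/(0 - 4) = 0.273438
L_2(1.5) = (1.5 - (-2))/(2 - (-2)) × (1.5 - 0)/(2 - 0) × (1.5 - 4)/(2 - 4) = 0.820312
L_3(1.5) = (1.5 - (-2))/(4 - (-2)) × (1.5 - 0)/(4 - 0) × (1.5 - 2)/(4 - 2) = -0.054688

P(1.5) = 11×L_0(1.5) + (-10)×L_1(1.5) + (-2)×L_2(1.5) + 10×L_3(1.5)
P(1.5) = -5.351562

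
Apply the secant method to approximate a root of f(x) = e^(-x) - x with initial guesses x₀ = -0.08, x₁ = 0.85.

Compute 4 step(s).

f(x) = e^(-x) - x
x₀ = -0.08, x₁ = 0.85

Secant formula: x_{n+1} = x_n - f(x_n)(x_n - x_{n-1})/(f(x_n) - f(x_{n-1}))

Iteration 1:
  f(-0.080000) = 1.163287
  f(0.850000) = -0.422585
  x_2 = 0.850000 - (-0.422585)×(0.850000 - (-0.080000))/(-0.422585 - 1.163287)
       = 0.602184
Iteration 2:
  f(0.850000) = -0.422585
  f(0.602184) = -0.054570
  x_3 = 0.602184 - (-0.054570)×(0.602184 - 0.850000)/(-0.054570 - (-0.422585))
       = 0.565438
Iteration 3:
  f(0.602184) = -0.054570
  f(0.565438) = 0.002674
  x_4 = 0.565438 - 0.002674×(0.565438 - 0.602184)/(0.002674 - (-0.054570))
       = 0.567154
Iteration 4:
  f(0.565438) = 0.002674
  f(0.567154) = -0.000017
  x_5 = 0.567154 - (-0.000017)×(0.567154 - 0.565438)/(-0.000017 - 0.002674)
       = 0.567143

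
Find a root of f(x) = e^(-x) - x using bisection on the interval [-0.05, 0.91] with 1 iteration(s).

f(x) = e^(-x) - x
Initial interval: [-0.05, 0.91]

Iteration 1:
  c_1 = (-0.050000 + 0.910000)/2 = 0.430000
  f(c_1) = f(0.430000) = 0.220509
  f(a) × f(c) ≥ 0, new interval: [0.430000, 0.910000]

After 1 iteration(s), the approximation is c_1 = 0.430000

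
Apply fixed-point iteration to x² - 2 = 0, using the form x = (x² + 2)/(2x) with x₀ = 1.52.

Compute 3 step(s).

Equation: x² - 2 = 0
Fixed-point form: x = (x² + 2)/(2x)
x₀ = 1.52

x_1 = g(1.520000) = 1.417895
x_2 = g(1.417895) = 1.414218
x_3 = g(1.414218) = 1.414214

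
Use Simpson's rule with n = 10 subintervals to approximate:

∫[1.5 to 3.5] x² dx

f(x) = x²
a = 1.5, b = 3.5, n = 10
h = (b - a)/n = 0.200000

Simpson's rule: (h/3)[f(x₀) + 4f(x₁) + 2f(x₂) + ... + f(xₙ)]

x_0 = 1.5000, f(x_0) = 2.250000, coefficient = 1
x_1 = 1.7000, f(x_1) = 2.890000, coefficient = 4
x_2 = 1.9000, f(x_2) = 3.610000, coefficient = 2
x_3 = 2.1000, f(x_3) = 4.410000, coefficient = 4
x_4 = 2.3000, f(x_4) = 5.290000, coefficient = 2
x_5 = 2.5000, f(x_5) = 6.250000, coefficient = 4
x_6 = 2.7000, f(x_6) = 7.290000, coefficient = 2
x_7 = 2.9000, f(x_7) = 8.410000, coefficient = 4
x_8 = 3.1000, f(x_8) = 9.610000, coefficient = 2
x_9 = 3.3000, f(x_9) = 10.890000, coefficient = 4
x_10 = 3.5000, f(x_10) = 12.250000, coefficient = 1

I ≈ (0.200000/3) × 197.500000 = 13.166667
Exact value: 13.166667
Error: 0.000000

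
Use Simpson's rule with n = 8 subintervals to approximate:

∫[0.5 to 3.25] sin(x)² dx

f(x) = sin(x)²
a = 0.5, b = 3.25, n = 8
h = (b - a)/n = 0.343750

Simpson's rule: (h/3)[f(x₀) + 4f(x₁) + 2f(x₂) + ... + f(xₙ)]

x_0 = 0.5000, f(x_0) = 0.229849, coefficient = 1
x_1 = 0.8438, f(x_1) = 0.558219, coefficient = 4
x_2 = 1.1875, f(x_2) = 0.860139, coefficient = 2
x_3 = 1.5312, f(x_3) = 0.998437, coefficient = 4
x_4 = 1.8750, f(x_4) = 0.910280, coefficient = 2
x_5 = 2.2188, f(x_5) = 0.635720, coefficient = 4
x_6 = 2.5625, f(x_6) = 0.299499, coefficient = 2
x_7 = 2.9062, f(x_7) = 0.054371, coefficient = 4
x_8 = 3.2500, f(x_8) = 0.011706, coefficient = 1

I ≈ (0.343750/3) × 13.368381 = 1.531794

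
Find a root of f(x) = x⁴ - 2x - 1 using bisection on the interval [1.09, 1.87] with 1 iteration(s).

f(x) = x⁴ - 2x - 1
Initial interval: [1.09, 1.87]

Iteration 1:
  c_1 = (1.090000 + 1.870000)/2 = 1.480000
  f(c_1) = f(1.480000) = 0.837852
  f(a) × f(c) < 0, new interval: [1.090000, 1.480000]

After 1 iteration(s), the approximation is c_1 = 1.480000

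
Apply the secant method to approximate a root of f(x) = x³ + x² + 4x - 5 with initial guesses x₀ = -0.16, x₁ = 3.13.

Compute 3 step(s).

f(x) = x³ + x² + 4x - 5
x₀ = -0.16, x₁ = 3.13

Secant formula: x_{n+1} = x_n - f(x_n)(x_n - x_{n-1})/(f(x_n) - f(x_{n-1}))

Iteration 1:
  f(-0.160000) = -5.618496
  f(3.130000) = 47.981197
  x_2 = 3.130000 - 47.981197×(3.130000 - (-0.160000))/(47.981197 - (-5.618496))
       = 0.184869
Iteration 2:
  f(3.130000) = 47.981197
  f(0.184869) = -4.220031
  x_3 = 0.184869 - (-4.220031)×(0.184869 - 3.130000)/(-4.220031 - 47.981197)
       = 0.422958
Iteration 3:
  f(0.184869) = -4.220031
  f(0.422958) = -3.053611
  x_4 = 0.422958 - (-3.053611)×(0.422958 - 0.184869)/(-3.053611 - (-4.220031))
       = 1.046260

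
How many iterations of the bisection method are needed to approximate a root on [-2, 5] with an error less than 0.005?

We need (b-a)/2^n ≤ 0.005
(5 - (-2))/2^n ≤ 0.005
7/2^n ≤ 0.005
2^n ≥ 1400
n ≥ log₂(1400) = 10.45
n ≥ 11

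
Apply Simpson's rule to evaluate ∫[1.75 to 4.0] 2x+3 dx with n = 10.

f(x) = 2x+3
a = 1.75, b = 4.0, n = 10
h = (b - a)/n = 0.225000

Simpson's rule: (h/3)[f(x₀) + 4f(x₁) + 2f(x₂) + ... + f(xₙ)]

x_0 = 1.7500, f(x_0) = 6.500000, coefficient = 1
x_1 = 1.9750, f(x_1) = 6.950000, coefficient = 4
x_2 = 2.2000, f(x_2) = 7.400000, coefficient = 2
x_3 = 2.4250, f(x_3) = 7.850000, coefficient = 4
x_4 = 2.6500, f(x_4) = 8.300000, coefficient = 2
x_5 = 2.8750, f(x_5) = 8.750000, coefficient = 4
x_6 = 3.1000, f(x_6) = 9.200000, coefficient = 2
x_7 = 3.3250, f(x_7) = 9.650000, coefficient = 4
x_8 = 3.5500, f(x_8) = 10.100000, coefficient = 2
x_9 = 3.7750, f(x_9) = 10.550000, coefficient = 4
x_10 = 4.0000, f(x_10) = 11.000000, coefficient = 1

I ≈ (0.225000/3) × 262.500000 = 19.687500
Exact value: 19.687500
Error: 0.000000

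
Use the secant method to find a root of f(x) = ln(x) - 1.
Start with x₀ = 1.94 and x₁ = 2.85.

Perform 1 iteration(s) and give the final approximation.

f(x) = ln(x) - 1
x₀ = 1.94, x₁ = 2.85

Secant formula: x_{n+1} = x_n - f(x_n)(x_n - x_{n-1})/(f(x_n) - f(x_{n-1}))

Iteration 1:
  f(1.940000) = -0.337312
  f(2.850000) = 0.047319
  x_2 = 2.850000 - 0.047319×(2.850000 - 1.940000)/(0.047319 - (-0.337312))
       = 2.738048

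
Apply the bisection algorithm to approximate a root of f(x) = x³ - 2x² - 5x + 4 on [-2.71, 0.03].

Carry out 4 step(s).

f(x) = x³ - 2x² - 5x + 4
Initial interval: [-2.71, 0.03]

Iteration 1:
  c_1 = (-2.710000 + 0.030000)/2 = -1.340000
  f(c_1) = f(-1.340000) = 4.702696
  f(a) × f(c) < 0, new interval: [-2.710000, -1.340000]
Iteration 2:
  c_2 = (-2.710000 + (-1.340000))/2 = -2.025000
  f(c_2) = f(-2.025000) = -2.380016
  f(a) × f(c) ≥ 0, new interval: [-2.025000, -1.340000]
Iteration 3:
  c_3 = (-2.025000 + (-1.340000))/2 = -1.682500
  f(c_3) = f(-1.682500) = 1.988056
  f(a) × f(c) < 0, new interval: [-2.025000, -1.682500]
Iteration 4:
  c_4 = (-2.025000 + (-1.682500))/2 = -1.853750
  f(c_4) = f(-1.853750) = 0.025766
  f(a) × f(c) < 0, new interval: [-2.025000, -1.853750]

After 4 iteration(s), the approximation is c_4 = -1.853750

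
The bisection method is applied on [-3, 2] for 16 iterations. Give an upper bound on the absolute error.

Bisection error bound: |error| ≤ (b-a)/2^n
|error| ≤ (2 - (-3))/2^16 = 5/2^16
|error| ≤ 0.0000762939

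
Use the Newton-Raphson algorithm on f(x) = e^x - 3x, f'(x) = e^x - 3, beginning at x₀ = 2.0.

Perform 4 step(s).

f(x) = e^x - 3x
f'(x) = e^x - 3
x₀ = 2.0

Newton-Raphson formula: x_{n+1} = x_n - f(x_n)/f'(x_n)

Iteration 1:
  f(2.000000) = 1.389056
  f'(2.000000) = 4.389056
  x_1 = 2.000000 - 1.389056/4.389056 = 1.683518
Iteration 2:
  f(1.683518) = 0.333912
  f'(1.683518) = 2.384467
  x_2 = 1.683518 - 0.333912/2.384467 = 1.543482
Iteration 3:
  f(1.543482) = 0.050415
  f'(1.543482) = 1.680861
  x_3 = 1.543482 - 0.050415/1.680861 = 1.513489
Iteration 4:
  f(1.513489) = 0.002085
  f'(1.513489) = 1.542550
  x_4 = 1.513489 - 0.002085/1.542550 = 1.512137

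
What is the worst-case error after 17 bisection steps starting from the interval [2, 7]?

Bisection error bound: |error| ≤ (b-a)/2^n
|error| ≤ (7 - 2)/2^17 = 5/2^17
|error| ≤ 0.0000381470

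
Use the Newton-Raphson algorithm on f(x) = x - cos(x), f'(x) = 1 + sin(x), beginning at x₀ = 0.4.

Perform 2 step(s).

f(x) = x - cos(x)
f'(x) = 1 + sin(x)
x₀ = 0.4

Newton-Raphson formula: x_{n+1} = x_n - f(x_n)/f'(x_n)

Iteration 1:
  f(0.400000) = -0.521061
  f'(0.400000) = 1.389418
  x_1 = 0.400000 - (-0.521061)/1.389418 = 0.775021
Iteration 2:
  f(0.775021) = 0.060615
  f'(0.775021) = 1.699731
  x_2 = 0.775021 - 0.060615/1.699731 = 0.739360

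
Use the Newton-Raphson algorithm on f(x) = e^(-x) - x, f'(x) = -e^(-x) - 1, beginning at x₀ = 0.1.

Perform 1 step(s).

f(x) = e^(-x) - x
f'(x) = -e^(-x) - 1
x₀ = 0.1

Newton-Raphson formula: x_{n+1} = x_n - f(x_n)/f'(x_n)

Iteration 1:
  f(0.100000) = 0.804837
  f'(0.100000) = -1.904837
  x_1 = 0.100000 - 0.804837/(-1.904837) = 0.522523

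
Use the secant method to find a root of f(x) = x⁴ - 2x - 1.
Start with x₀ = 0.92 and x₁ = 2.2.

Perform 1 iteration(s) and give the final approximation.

f(x) = x⁴ - 2x - 1
x₀ = 0.92, x₁ = 2.2

Secant formula: x_{n+1} = x_n - f(x_n)(x_n - x_{n-1})/(f(x_n) - f(x_{n-1}))

Iteration 1:
  f(0.920000) = -2.123607
  f(2.200000) = 18.025600
  x_2 = 2.200000 - 18.025600×(2.200000 - 0.920000)/(18.025600 - (-2.123607))
       = 1.054904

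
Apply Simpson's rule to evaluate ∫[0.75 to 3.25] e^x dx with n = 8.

f(x) = e^x
a = 0.75, b = 3.25, n = 8
h = (b - a)/n = 0.312500

Simpson's rule: (h/3)[f(x₀) + 4f(x₁) + 2f(x₂) + ... + f(xₙ)]

x_0 = 0.7500, f(x_0) = 2.117000, coefficient = 1
x_1 = 1.0625, f(x_1) = 2.893596, coefficient = 4
x_2 = 1.3750, f(x_2) = 3.955077, coefficient = 2
x_3 = 1.6875, f(x_3) = 5.405949, coefficient = 4
x_4 = 2.0000, f(x_4) = 7.389056, coefficient = 2
x_5 = 2.3125, f(x_5) = 10.099642, coefficient = 4
x_6 = 2.6250, f(x_6) = 13.804574, coefficient = 2
x_7 = 2.9375, f(x_7) = 18.868616, coefficient = 4
x_8 = 3.2500, f(x_8) = 25.790340, coefficient = 1

I ≈ (0.312500/3) × 227.275965 = 23.674580
Exact value: 23.673340
Error: 0.001240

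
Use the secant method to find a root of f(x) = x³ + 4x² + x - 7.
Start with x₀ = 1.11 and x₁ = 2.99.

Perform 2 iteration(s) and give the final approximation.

f(x) = x³ + 4x² + x - 7
x₀ = 1.11, x₁ = 2.99

Secant formula: x_{n+1} = x_n - f(x_n)(x_n - x_{n-1})/(f(x_n) - f(x_{n-1}))

Iteration 1:
  f(1.110000) = 0.406031
  f(2.990000) = 58.481299
  x_2 = 2.990000 - 58.481299×(2.990000 - 1.110000)/(58.481299 - 0.406031)
       = 1.096856
Iteration 2:
  f(2.990000) = 58.481299
  f(1.096856) = 0.228849
  x_3 = 1.096856 - 0.228849×(1.096856 - 2.990000)/(0.228849 - 58.481299)
       = 1.089419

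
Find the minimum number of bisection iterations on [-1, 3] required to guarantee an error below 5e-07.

We need (b-a)/2^n ≤ 5e-07
(3 - (-1))/2^n ≤ 5e-07
4/2^n ≤ 5e-07
2^n ≥ 8000000
n ≥ log₂(8000000) = 22.93
n ≥ 23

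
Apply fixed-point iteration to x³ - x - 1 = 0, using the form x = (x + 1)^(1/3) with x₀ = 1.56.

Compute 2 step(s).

Equation: x³ - x - 1 = 0
Fixed-point form: x = (x + 1)^(1/3)
x₀ = 1.56

x_1 = g(1.560000) = 1.367981
x_2 = g(1.367981) = 1.332885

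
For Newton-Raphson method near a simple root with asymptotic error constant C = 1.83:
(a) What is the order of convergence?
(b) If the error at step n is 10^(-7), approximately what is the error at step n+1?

(a) Newton-Raphson has quadratic (order 2) convergence near simple roots.
    This means |e_{n+1}| ≈ C|e_n|².

(b) With |e_n| = 10^(-7) and C = 1.83:
    |e_{n+1}| ≈ 1.83 × (10^(-7))² = 1.83 × 10^(-14)

(a) 2 (quadratic); (b) |e_{n+1}| ≈ 1.830e-14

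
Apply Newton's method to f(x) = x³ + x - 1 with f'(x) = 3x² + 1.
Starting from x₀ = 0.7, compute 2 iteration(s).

f(x) = x³ + x - 1
f'(x) = 3x² + 1
x₀ = 0.7

Newton-Raphson formula: x_{n+1} = x_n - f(x_n)/f'(x_n)

Iteration 1:
  f(0.700000) = 0.043000
  f'(0.700000) = 2.470000
  x_1 = 0.700000 - 0.043000/2.470000 = 0.682591
Iteration 2:
  f(0.682591) = 0.000631
  f'(0.682591) = 2.397792
  x_2 = 0.682591 - 0.000631/2.397792 = 0.682328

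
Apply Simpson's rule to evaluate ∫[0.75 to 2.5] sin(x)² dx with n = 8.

f(x) = sin(x)²
a = 0.75, b = 2.5, n = 8
h = (b - a)/n = 0.218750

Simpson's rule: (h/3)[f(x₀) + 4f(x₁) + 2f(x₂) + ... + f(xₙ)]

x_0 = 0.7500, f(x_0) = 0.464631, coefficient = 1
x_1 = 0.9688, f(x_1) = 0.679270, coefficient = 4
x_2 = 1.1875, f(x_2) = 0.860139, coefficient = 2
x_3 = 1.4062, f(x_3) = 0.973168, coefficient = 4
x_4 = 1.6250, f(x_4) = 0.997065, coefficient = 2
x_5 = 1.8438, f(x_5) = 0.927328, coefficient = 4
x_6 = 2.0625, f(x_6) = 0.777095, coefficient = 2
x_7 = 2.2812, f(x_7) = 0.574664, coefficient = 4
x_8 = 2.5000, f(x_8) = 0.358169, coefficient = 1

I ≈ (0.218750/3) × 18.709120 = 1.364207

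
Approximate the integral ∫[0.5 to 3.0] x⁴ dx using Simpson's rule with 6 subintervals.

f(x) = x⁴
a = 0.5, b = 3.0, n = 6
h = (b - a)/n = 0.416667

Simpson's rule: (h/3)[f(x₀) + 4f(x₁) + 2f(x₂) + ... + f(xₙ)]

x_0 = 0.5000, f(x_0) = 0.062500, coefficient = 1
x_1 = 0.9167, f(x_1) = 0.706067, coefficient = 4
x_2 = 1.3333, f(x_2) = 3.160494, coefficient = 2
x_3 = 1.7500, f(x_3) = 9.378906, coefficient = 4
x_4 = 2.1667, f(x_4) = 22.037809, coefficient = 2
x_5 = 2.5833, f(x_5) = 44.537085, coefficient = 4
x_6 = 3.0000, f(x_6) = 81.000000, coefficient = 1

I ≈ (0.416667/3) × 349.947338 = 48.603797
Exact value: 48.593750
Error: 0.010047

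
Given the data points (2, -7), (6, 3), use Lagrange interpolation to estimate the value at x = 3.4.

Lagrange interpolation formula:
P(x) = Σ yᵢ × Lᵢ(x)
where Lᵢ(x) = Π_{j≠i} (x - xⱼ)/(xᵢ - xⱼ)

L_0(3.4) = (3.4 - 6)/(2 - 6) = 0.650000
L_1(3.4) = (3.4 - 2)/(6 - 2) = 0.350000

P(3.4) = (-7)×L_0(3.4) + 3×L_1(3.4)
P(3.4) = -3.500000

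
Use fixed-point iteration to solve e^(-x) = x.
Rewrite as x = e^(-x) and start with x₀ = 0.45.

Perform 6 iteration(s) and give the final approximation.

Equation: e^(-x) = x
Fixed-point form: x = e^(-x)
x₀ = 0.45

x_1 = g(0.450000) = 0.637628
x_2 = g(0.637628) = 0.528545
x_3 = g(0.528545) = 0.589462
x_4 = g(0.589462) = 0.554625
x_5 = g(0.554625) = 0.574287
x_6 = g(0.574287) = 0.563106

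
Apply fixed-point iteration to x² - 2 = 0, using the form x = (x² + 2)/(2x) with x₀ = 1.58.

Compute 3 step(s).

Equation: x² - 2 = 0
Fixed-point form: x = (x² + 2)/(2x)
x₀ = 1.58

x_1 = g(1.580000) = 1.422911
x_2 = g(1.422911) = 1.414240
x_3 = g(1.414240) = 1.414214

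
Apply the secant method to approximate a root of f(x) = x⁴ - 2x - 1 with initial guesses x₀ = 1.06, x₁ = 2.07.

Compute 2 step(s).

f(x) = x⁴ - 2x - 1
x₀ = 1.06, x₁ = 2.07

Secant formula: x_{n+1} = x_n - f(x_n)(x_n - x_{n-1})/(f(x_n) - f(x_{n-1}))

Iteration 1:
  f(1.060000) = -1.857523
  f(2.070000) = 13.220368
  x_2 = 2.070000 - 13.220368×(2.070000 - 1.060000)/(13.220368 - (-1.857523))
       = 1.184427
Iteration 2:
  f(2.070000) = 13.220368
  f(1.184427) = -1.400817
  x_3 = 1.184427 - (-1.400817)×(1.184427 - 2.070000)/(-1.400817 - 13.220368)
       = 1.269271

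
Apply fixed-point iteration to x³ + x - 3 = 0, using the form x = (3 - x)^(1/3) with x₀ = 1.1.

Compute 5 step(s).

Equation: x³ + x - 3 = 0
Fixed-point form: x = (3 - x)^(1/3)
x₀ = 1.1

x_1 = g(1.100000) = 1.238562
x_2 = g(1.238562) = 1.207691
x_3 = g(1.207691) = 1.214705
x_4 = g(1.214705) = 1.213119
x_5 = g(1.213119) = 1.213478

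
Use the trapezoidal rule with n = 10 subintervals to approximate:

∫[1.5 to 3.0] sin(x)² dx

f(x) = sin(x)²
a = 1.5, b = 3.0, n = 10
h = (b - a)/n = 0.150000

Trapezoidal rule: (h/2)[f(x₀) + 2f(x₁) + 2f(x₂) + ... + f(xₙ)]

x_0 = 1.5000, f(x_0) = 0.994996, coefficient = 1
x_1 = 1.6500, f(x_1) = 0.993740, coefficient = 2
x_2 = 1.8000, f(x_2) = 0.948379, coefficient = 2
x_3 = 1.9500, f(x_3) = 0.862966, coefficient = 2
x_4 = 2.1000, f(x_4) = 0.745130, coefficient = 2
x_5 = 2.2500, f(x_5) = 0.605398, coefficient = 2
x_6 = 2.4000, f(x_6) = 0.456251, coefficient = 2
x_7 = 2.5500, f(x_7) = 0.311011, coefficient = 2
x_8 = 2.7000, f(x_8) = 0.182654, coefficient = 2
x_9 = 2.8500, f(x_9) = 0.082644, coefficient = 2
x_10 = 3.0000, f(x_10) = 0.019915, coefficient = 1

I ≈ (0.150000/2) × 11.391256 = 0.854344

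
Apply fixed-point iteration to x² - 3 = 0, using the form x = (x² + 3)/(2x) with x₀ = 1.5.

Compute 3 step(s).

Equation: x² - 3 = 0
Fixed-point form: x = (x² + 3)/(2x)
x₀ = 1.5

x_1 = g(1.500000) = 1.750000
x_2 = g(1.750000) = 1.732143
x_3 = g(1.732143) = 1.732051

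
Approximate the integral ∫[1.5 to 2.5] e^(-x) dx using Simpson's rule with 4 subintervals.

f(x) = e^(-x)
a = 1.5, b = 2.5, n = 4
h = (b - a)/n = 0.250000

Simpson's rule: (h/3)[f(x₀) + 4f(x₁) + 2f(x₂) + ... + f(xₙ)]

x_0 = 1.5000, f(x_0) = 0.223130, coefficient = 1
x_1 = 1.7500, f(x_1) = 0.173774, coefficient = 4
x_2 = 2.0000, f(x_2) = 0.135335, coefficient = 2
x_3 = 2.2500, f(x_3) = 0.105399, coefficient = 4
x_4 = 2.5000, f(x_4) = 0.082085, coefficient = 1

I ≈ (0.250000/3) × 1.692578 = 0.141048
Exact value: 0.141045
Error: 0.000003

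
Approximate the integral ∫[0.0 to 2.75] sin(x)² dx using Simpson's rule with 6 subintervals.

f(x) = sin(x)²
a = 0.0, b = 2.75, n = 6
h = (b - a)/n = 0.458333

Simpson's rule: (h/3)[f(x₀) + 4f(x₁) + 2f(x₂) + ... + f(xₙ)]

x_0 = 0.0000, f(x_0) = 0.000000, coefficient = 1
x_1 = 0.4583, f(x_1) = 0.195766, coefficient = 4
x_2 = 0.9167, f(x_2) = 0.629766, coefficient = 2
x_3 = 1.3750, f(x_3) = 0.962151, coefficient = 4
x_4 = 1.8333, f(x_4) = 0.932643, coefficient = 2
x_5 = 2.2917, f(x_5) = 0.564349, coefficient = 4
x_6 = 2.7500, f(x_6) = 0.145665, coefficient = 1

I ≈ (0.458333/3) × 10.159546 = 1.552153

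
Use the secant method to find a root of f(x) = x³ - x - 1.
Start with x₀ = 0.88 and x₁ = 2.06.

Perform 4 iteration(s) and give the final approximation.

f(x) = x³ - x - 1
x₀ = 0.88, x₁ = 2.06

Secant formula: x_{n+1} = x_n - f(x_n)(x_n - x_{n-1})/(f(x_n) - f(x_{n-1}))

Iteration 1:
  f(0.880000) = -1.198528
  f(2.060000) = 5.681816
  x_2 = 2.060000 - 5.681816×(2.060000 - 0.880000)/(5.681816 - (-1.198528))
       = 1.085551
Iteration 2:
  f(2.060000) = 5.681816
  f(1.085551) = -0.806314
  x_3 = 1.085551 - (-0.806314)×(1.085551 - 2.060000)/(-0.806314 - 5.681816)
       = 1.206651
Iteration 3:
  f(1.085551) = -0.806314
  f(1.206651) = -0.449759
  x_4 = 1.206651 - (-0.449759)×(1.206651 - 1.085551)/(-0.449759 - (-0.806314))
       = 1.359406
Iteration 4:
  f(1.206651) = -0.449759
  f(1.359406) = 0.152757
  x_5 = 1.359406 - 0.152757×(1.359406 - 1.206651)/(0.152757 - (-0.449759))
       = 1.320678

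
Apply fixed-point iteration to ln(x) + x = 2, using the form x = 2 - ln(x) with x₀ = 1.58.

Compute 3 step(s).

Equation: ln(x) + x = 2
Fixed-point form: x = 2 - ln(x)
x₀ = 1.58

x_1 = g(1.580000) = 1.542575
x_2 = g(1.542575) = 1.566547
x_3 = g(1.566547) = 1.551126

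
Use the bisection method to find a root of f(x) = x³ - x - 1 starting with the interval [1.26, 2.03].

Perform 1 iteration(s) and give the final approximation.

f(x) = x³ - x - 1
Initial interval: [1.26, 2.03]

Iteration 1:
  c_1 = (1.260000 + 2.030000)/2 = 1.645000
  f(c_1) = f(1.645000) = 1.806411
  f(a) × f(c) < 0, new interval: [1.260000, 1.645000]

After 1 iteration(s), the approximation is c_1 = 1.645000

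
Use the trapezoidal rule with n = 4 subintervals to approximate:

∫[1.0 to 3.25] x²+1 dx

f(x) = x²+1
a = 1.0, b = 3.25, n = 4
h = (b - a)/n = 0.562500

Trapezoidal rule: (h/2)[f(x₀) + 2f(x₁) + 2f(x₂) + ... + f(xₙ)]

x_0 = 1.0000, f(x_0) = 2.000000, coefficient = 1
x_1 = 1.5625, f(x_1) = 3.441406, coefficient = 2
x_2 = 2.1250, f(x_2) = 5.515625, coefficient = 2
x_3 = 2.6875, f(x_3) = 8.222656, coefficient = 2
x_4 = 3.2500, f(x_4) = 11.562500, coefficient = 1

I ≈ (0.562500/2) × 47.921875 = 13.478027
Exact value: 13.359375
Error: 0.118652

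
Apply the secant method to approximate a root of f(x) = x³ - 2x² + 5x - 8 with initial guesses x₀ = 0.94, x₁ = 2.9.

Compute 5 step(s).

f(x) = x³ - 2x² + 5x - 8
x₀ = 0.94, x₁ = 2.9

Secant formula: x_{n+1} = x_n - f(x_n)(x_n - x_{n-1})/(f(x_n) - f(x_{n-1}))

Iteration 1:
  f(0.940000) = -4.236616
  f(2.900000) = 14.069000
  x_2 = 2.900000 - 14.069000×(2.900000 - 0.940000)/(14.069000 - (-4.236616))
       = 1.393619
Iteration 2:
  f(2.900000) = 14.069000
  f(1.393619) = -2.209605
  x_3 = 1.393619 - (-2.209605)×(1.393619 - 2.900000)/(-2.209605 - 14.069000)
       = 1.598090
Iteration 3:
  f(1.393619) = -2.209605
  f(1.598090) = -1.035985
  x_4 = 1.598090 - (-1.035985)×(1.598090 - 1.393619)/(-1.035985 - (-2.209605))
       = 1.778582
Iteration 4:
  f(1.598090) = -1.035985
  f(1.778582) = 0.192488
  x_5 = 1.778582 - 0.192488×(1.778582 - 1.598090)/(0.192488 - (-1.035985))
       = 1.750301
Iteration 5:
  f(1.778582) = 0.192488
  f(1.750301) = -0.013461
  x_6 = 1.750301 - (-0.013461)×(1.750301 - 1.778582)/(-0.013461 - 0.192488)
       = 1.752150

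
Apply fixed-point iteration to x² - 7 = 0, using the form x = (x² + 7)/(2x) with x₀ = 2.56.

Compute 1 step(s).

Equation: x² - 7 = 0
Fixed-point form: x = (x² + 7)/(2x)
x₀ = 2.56

x_1 = g(2.560000) = 2.647187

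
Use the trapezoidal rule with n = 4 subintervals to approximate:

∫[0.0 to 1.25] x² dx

f(x) = x²
a = 0.0, b = 1.25, n = 4
h = (b - a)/n = 0.312500

Trapezoidal rule: (h/2)[f(x₀) + 2f(x₁) + 2f(x₂) + ... + f(xₙ)]

x_0 = 0.0000, f(x_0) = 0.000000, coefficient = 1
x_1 = 0.3125, f(x_1) = 0.097656, coefficient = 2
x_2 = 0.6250, f(x_2) = 0.390625, coefficient = 2
x_3 = 0.9375, f(x_3) = 0.878906, coefficient = 2
x_4 = 1.2500, f(x_4) = 1.562500, coefficient = 1

I ≈ (0.312500/2) × 4.296875 = 0.671387
Exact value: 0.651042
Error: 0.020345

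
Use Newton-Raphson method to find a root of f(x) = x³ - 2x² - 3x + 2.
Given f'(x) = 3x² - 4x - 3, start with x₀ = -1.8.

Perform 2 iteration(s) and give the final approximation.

f(x) = x³ - 2x² - 3x + 2
f'(x) = 3x² - 4x - 3
x₀ = -1.8

Newton-Raphson formula: x_{n+1} = x_n - f(x_n)/f'(x_n)

Iteration 1:
  f(-1.800000) = -4.912000
  f'(-1.800000) = 13.920000
  x_1 = -1.800000 - (-4.912000)/13.920000 = -1.447126
Iteration 2:
  f(-1.447126) = -0.877506
  f'(-1.447126) = 9.071031
  x_2 = -1.447126 - (-0.877506)/9.071031 = -1.350389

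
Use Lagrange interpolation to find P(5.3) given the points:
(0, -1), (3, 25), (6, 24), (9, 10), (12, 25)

Lagrange interpolation formula:
P(x) = Σ yᵢ × Lᵢ(x)
where Lᵢ(x) = Π_{j≠i} (x - xⱼ)/(xᵢ - xⱼ)

L_0(5.3) = (5.3 - 3)/(0 - 3) × (5.3 - 6)/(0 - 6) × (5.3 - 9)/(0 - 9) × (5.3 - 12)/(0 - 12) = -0.020531
L_1(5.3) = (5.3 - 0)/(3 - 0) × (5.3 - 6)/(3 - 6) × (5.3 - 9)/(3 - 9) × (5.3 - 12)/(3 - 12) = 0.189241
L_2(5.3) = (5.3 - 0)/(6 - 0) × (5.3 - 3)/(6 - 3) × (5.3 - 9)/(6 - 9) × (5.3 - 12)/(6 - 12) = 0.932685
L_3(5.3) = (5.3 - 0)/(9 - 0) × (5.3 - 3)/(9 - 3) × (5.3 - 6)/(9 - 6) × (5.3 - 12)/(9 - 12) = -0.117636
L_4(5.3) = (5.3 - 0)/(12 - 0) × (5.3 - 3)/(12 - 3) × (5.3 - 6)/(12 - 6) × (5.3 - 9)/(12 - 9) = 0.016241

P(5.3) = (-1)×L_0(5.3) + 25×L_1(5.3) + 24×L_2(5.3) + 10×L_3(5.3) + 25×L_4(5.3)
P(5.3) = 26.365656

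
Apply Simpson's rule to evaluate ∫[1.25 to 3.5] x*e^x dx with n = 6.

f(x) = x*e^x
a = 1.25, b = 3.5, n = 6
h = (b - a)/n = 0.375000

Simpson's rule: (h/3)[f(x₀) + 4f(x₁) + 2f(x₂) + ... + f(xₙ)]

x_0 = 1.2500, f(x_0) = 4.362929, coefficient = 1
x_1 = 1.6250, f(x_1) = 8.252431, coefficient = 4
x_2 = 2.0000, f(x_2) = 14.778112, coefficient = 2
x_3 = 2.3750, f(x_3) = 25.533656, coefficient = 4
x_4 = 2.7500, f(x_4) = 43.017238, coefficient = 2
x_5 = 3.1250, f(x_5) = 71.124672, coefficient = 4
x_6 = 3.5000, f(x_6) = 115.904082, coefficient = 1

I ≈ (0.375000/3) × 655.500748 = 81.937593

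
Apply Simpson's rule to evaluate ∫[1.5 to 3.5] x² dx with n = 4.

f(x) = x²
a = 1.5, b = 3.5, n = 4
h = (b - a)/n = 0.500000

Simpson's rule: (h/3)[f(x₀) + 4f(x₁) + 2f(x₂) + ... + f(xₙ)]

x_0 = 1.5000, f(x_0) = 2.250000, coefficient = 1
x_1 = 2.0000, f(x_1) = 4.000000, coefficient = 4
x_2 = 2.5000, f(x_2) = 6.250000, coefficient = 2
x_3 = 3.0000, f(x_3) = 9.000000, coefficient = 4
x_4 = 3.5000, f(x_4) = 12.250000, coefficient = 1

I ≈ (0.500000/3) × 79.000000 = 13.166667
Exact value: 13.166667
Error: 0.000000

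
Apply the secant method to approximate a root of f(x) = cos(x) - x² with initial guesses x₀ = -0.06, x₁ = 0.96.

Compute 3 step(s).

f(x) = cos(x) - x²
x₀ = -0.06, x₁ = 0.96

Secant formula: x_{n+1} = x_n - f(x_n)(x_n - x_{n-1})/(f(x_n) - f(x_{n-1}))

Iteration 1:
  f(-0.060000) = 0.994601
  f(0.960000) = -0.348080
  x_2 = 0.960000 - (-0.348080)×(0.960000 - (-0.060000))/(-0.348080 - 0.994601)
       = 0.695573
Iteration 2:
  f(0.960000) = -0.348080
  f(0.695573) = 0.283866
  x_3 = 0.695573 - 0.283866×(0.695573 - 0.960000)/(0.283866 - (-0.348080))
       = 0.814352
Iteration 3:
  f(0.695573) = 0.283866
  f(0.814352) = 0.023172
  x_4 = 0.814352 - 0.023172×(0.814352 - 0.695573)/(0.023172 - 0.283866)
       = 0.824909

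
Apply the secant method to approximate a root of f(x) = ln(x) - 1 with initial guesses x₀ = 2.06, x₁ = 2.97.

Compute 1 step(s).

f(x) = ln(x) - 1
x₀ = 2.06, x₁ = 2.97

Secant formula: x_{n+1} = x_n - f(x_n)(x_n - x_{n-1})/(f(x_n) - f(x_{n-1}))

Iteration 1:
  f(2.060000) = -0.277294
  f(2.970000) = 0.088562
  x_2 = 2.970000 - 0.088562×(2.970000 - 2.060000)/(0.088562 - (-0.277294))
       = 2.749718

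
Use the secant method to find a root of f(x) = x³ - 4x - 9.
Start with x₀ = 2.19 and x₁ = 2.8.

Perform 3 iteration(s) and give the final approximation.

f(x) = x³ - 4x - 9
x₀ = 2.19, x₁ = 2.8

Secant formula: x_{n+1} = x_n - f(x_n)(x_n - x_{n-1})/(f(x_n) - f(x_{n-1}))

Iteration 1:
  f(2.190000) = -7.256541
  f(2.800000) = 1.752000
  x_2 = 2.800000 - 1.752000×(2.800000 - 2.190000)/(1.752000 - (-7.256541))
       = 2.681366
Iteration 2:
  f(2.800000) = 1.752000
  f(2.681366) = -0.447185
  x_3 = 2.681366 - (-0.447185)×(2.681366 - 2.800000)/(-0.447185 - 1.752000)
       = 2.705489
Iteration 3:
  f(2.681366) = -0.447185
  f(2.705489) = -0.018665
  x_4 = 2.705489 - (-0.018665)×(2.705489 - 2.681366)/(-0.018665 - (-0.447185))
       = 2.706540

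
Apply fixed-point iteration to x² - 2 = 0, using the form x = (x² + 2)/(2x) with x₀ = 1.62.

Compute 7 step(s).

Equation: x² - 2 = 0
Fixed-point form: x = (x² + 2)/(2x)
x₀ = 1.62

x_1 = g(1.620000) = 1.427284
x_2 = g(1.427284) = 1.414273
x_3 = g(1.414273) = 1.414214
x_4 = g(1.414214) = 1.414214
x_5 = g(1.414214) = 1.414214
x_6 = g(1.414214) = 1.414214
x_7 = g(1.414214) = 1.414214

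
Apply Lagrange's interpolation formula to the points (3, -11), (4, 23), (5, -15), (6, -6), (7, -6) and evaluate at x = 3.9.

Lagrange interpolation formula:
P(x) = Σ yᵢ × Lᵢ(x)
where Lᵢ(x) = Π_{j≠i} (x - xⱼ)/(xᵢ - xⱼ)

L_0(3.9) = (3.9 - 4)/(3 - 4) × (3.9 - 5)/(3 - 5) × (3.9 - 6)/(3 - 6) × (3.9 - 7)/(3 - 7) = 0.029838
L_1(3.9) = (3.9 - 3)/(4 - 3) × (3.9 - 5)/(4 - 5) × (3.9 - 6)/(4 - 6) × (3.9 - 7)/(4 - 7) = 1.074150
L_2(3.9) = (3.9 - 3)/(5 - 3) × (3.9 - 4)/(5 - 4) × (3.9 - 6)/(5 - 6) × (3.9 - 7)/(5 - 7) = -0.146475
L_3(3.9) = (3.9 - 3)/(6 - 3) × (3.9 - 4)/(6 - 4) × (3.9 - 5)/(6 - 5) × (3.9 - 7)/(6 - 7) = 0.051150
L_4(3.9) = (3.9 - 3)/(7 - 3) × (3.9 - 4)/(7 - 4) × (3.9 - 5)/(7 - 5) × (3.9 - 6)/(7 - 6) = -0.008663

P(3.9) = (-11)×L_0(3.9) + 23×L_1(3.9) + (-15)×L_2(3.9) + (-6)×L_3(3.9) + (-6)×L_4(3.9)
P(3.9) = 26.319438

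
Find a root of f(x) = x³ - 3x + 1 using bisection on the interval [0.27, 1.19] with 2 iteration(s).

f(x) = x³ - 3x + 1
Initial interval: [0.27, 1.19]

Iteration 1:
  c_1 = (0.270000 + 1.190000)/2 = 0.730000
  f(c_1) = f(0.730000) = -0.800983
  f(a) × f(c) < 0, new interval: [0.270000, 0.730000]
Iteration 2:
  c_2 = (0.270000 + 0.730000)/2 = 0.500000
  f(c_2) = f(0.500000) = -0.375000
  f(a) × f(c) < 0, new interval: [0.270000, 0.500000]

After 2 iteration(s), the approximation is c_2 = 0.500000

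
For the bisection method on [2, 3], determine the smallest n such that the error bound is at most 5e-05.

We need (b-a)/2^n ≤ 5e-05
(3 - 2)/2^n ≤ 5e-05
1/2^n ≤ 5e-05
2^n ≥ 20000
n ≥ log₂(20000) = 14.29
n ≥ 15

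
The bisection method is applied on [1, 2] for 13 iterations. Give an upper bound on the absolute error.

Bisection error bound: |error| ≤ (b-a)/2^n
|error| ≤ (2 - 1)/2^13 = 1/2^13
|error| ≤ 0.0001220703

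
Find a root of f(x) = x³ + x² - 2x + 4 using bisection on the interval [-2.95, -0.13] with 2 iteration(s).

f(x) = x³ + x² - 2x + 4
Initial interval: [-2.95, -0.13]

Iteration 1:
  c_1 = (-2.950000 + (-0.130000))/2 = -1.540000
  f(c_1) = f(-1.540000) = 5.799336
  f(a) × f(c) < 0, new interval: [-2.950000, -1.540000]
Iteration 2:
  c_2 = (-2.950000 + (-1.540000))/2 = -2.245000
  f(c_2) = f(-2.245000) = 2.215169
  f(a) × f(c) < 0, new interval: [-2.950000, -2.245000]

After 2 iteration(s), the approximation is c_2 = -2.245000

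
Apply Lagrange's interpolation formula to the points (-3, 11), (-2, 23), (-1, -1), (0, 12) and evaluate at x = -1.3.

Lagrange interpolation formula:
P(x) = Σ yᵢ × Lᵢ(x)
where Lᵢ(x) = Π_{j≠i} (x - xⱼ)/(xᵢ - xⱼ)

L_0(-1.3) = (-1.3 - (-2))/(-3 - (-2)) × (-1.3 - (-1))/(-3 - (-1)) × (-1.3 - 0)/(-3 - 0) = -0.045500
L_1(-1.3) = (-1.3 - (-3))/(-2 - (-3)) × (-1.3 - (-1))/(-2 - (-1)) × (-1.3 - 0)/(-2 - 0) = 0.331500
L_2(-1.3) = (-1.3 - (-3))/(-1 - (-3)) × (-1.3 - (-2))/(-1 - (-2)) × (-1.3 - 0)/(-1 - 0) = 0.773500
L_3(-1.3) = (-1.3 - (-3))/(0 - (-3)) × (-1.3 - (-2))/(0 - (-2)) × (-1.3 - (-1))/(0 - (-1)) = -0.059500

P(-1.3) = 11×L_0(-1.3) + 23×L_1(-1.3) + (-1)×L_2(-1.3) + 12×L_3(-1.3)
P(-1.3) = 5.636500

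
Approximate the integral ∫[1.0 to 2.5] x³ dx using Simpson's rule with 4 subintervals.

f(x) = x³
a = 1.0, b = 2.5, n = 4
h = (b - a)/n = 0.375000

Simpson's rule: (h/3)[f(x₀) + 4f(x₁) + 2f(x₂) + ... + f(xₙ)]

x_0 = 1.0000, f(x_0) = 1.000000, coefficient = 1
x_1 = 1.3750, f(x_1) = 2.599609, coefficient = 4
x_2 = 1.7500, f(x_2) = 5.359375, coefficient = 2
x_3 = 2.1250, f(x_3) = 9.595703, coefficient = 4
x_4 = 2.5000, f(x_4) = 15.625000, coefficient = 1

I ≈ (0.375000/3) × 76.125000 = 9.515625
Exact value: 9.515625
Error: 0.000000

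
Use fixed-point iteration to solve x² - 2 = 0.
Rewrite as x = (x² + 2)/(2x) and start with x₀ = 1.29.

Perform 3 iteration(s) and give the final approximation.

Equation: x² - 2 = 0
Fixed-point form: x = (x² + 2)/(2x)
x₀ = 1.29

x_1 = g(1.290000) = 1.420194
x_2 = g(1.420194) = 1.414226
x_3 = g(1.414226) = 1.414214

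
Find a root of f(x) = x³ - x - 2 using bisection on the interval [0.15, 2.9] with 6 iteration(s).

f(x) = x³ - x - 2
Initial interval: [0.15, 2.9]

Iteration 1:
  c_1 = (0.150000 + 2.900000)/2 = 1.525000
  f(c_1) = f(1.525000) = 0.021578
  f(a) × f(c) < 0, new interval: [0.150000, 1.525000]
Iteration 2:
  c_2 = (0.150000 + 1.525000)/2 = 0.837500
  f(c_2) = f(0.837500) = -2.250072
  f(a) × f(c) ≥ 0, new interval: [0.837500, 1.525000]
Iteration 3:
  c_3 = (0.837500 + 1.525000)/2 = 1.181250
  f(c_3) = f(1.181250) = -1.532991
  f(a) × f(c) ≥ 0, new interval: [1.181250, 1.525000]
Iteration 4:
  c_4 = (1.181250 + 1.525000)/2 = 1.353125
  f(c_4) = f(1.353125) = -0.875624
  f(a) × f(c) ≥ 0, new interval: [1.353125, 1.525000]
Iteration 5:
  c_5 = (1.353125 + 1.525000)/2 = 1.439062
  f(c_5) = f(1.439062) = -0.458907
  f(a) × f(c) ≥ 0, new interval: [1.439062, 1.525000]
Iteration 6:
  c_6 = (1.439062 + 1.525000)/2 = 1.482031
  f(c_6) = f(1.482031) = -0.226873
  f(a) × f(c) ≥ 0, new interval: [1.482031, 1.525000]

After 6 iteration(s), the approximation is c_6 = 1.482031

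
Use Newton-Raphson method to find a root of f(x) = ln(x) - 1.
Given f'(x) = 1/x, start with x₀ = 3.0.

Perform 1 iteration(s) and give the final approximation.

f(x) = ln(x) - 1
f'(x) = 1/x
x₀ = 3.0

Newton-Raphson formula: x_{n+1} = x_n - f(x_n)/f'(x_n)

Iteration 1:
  f(3.000000) = 0.098612
  f'(3.000000) = 0.333333
  x_1 = 3.000000 - 0.098612/0.333333 = 2.704163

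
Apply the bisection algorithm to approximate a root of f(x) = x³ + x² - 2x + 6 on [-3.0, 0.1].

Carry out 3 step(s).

f(x) = x³ + x² - 2x + 6
Initial interval: [-3.0, 0.1]

Iteration 1:
  c_1 = (-3.000000 + 0.100000)/2 = -1.450000
  f(c_1) = f(-1.450000) = 7.953875
  f(a) × f(c) < 0, new interval: [-3.000000, -1.450000]
Iteration 2:
  c_2 = (-3.000000 + (-1.450000))/2 = -2.225000
  f(c_2) = f(-2.225000) = 4.385484
  f(a) × f(c) < 0, new interval: [-3.000000, -2.225000]
Iteration 3:
  c_3 = (-3.000000 + (-2.225000))/2 = -2.612500
  f(c_3) = f(-2.612500) = 0.219436
  f(a) × f(c) < 0, new interval: [-3.000000, -2.612500]

After 3 iteration(s), the approximation is c_3 = -2.612500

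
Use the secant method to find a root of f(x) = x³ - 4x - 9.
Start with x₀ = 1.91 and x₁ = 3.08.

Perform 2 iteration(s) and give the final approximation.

f(x) = x³ - 4x - 9
x₀ = 1.91, x₁ = 3.08

Secant formula: x_{n+1} = x_n - f(x_n)(x_n - x_{n-1})/(f(x_n) - f(x_{n-1}))

Iteration 1:
  f(1.910000) = -9.672129
  f(3.080000) = 7.898112
  x_2 = 3.080000 - 7.898112×(3.080000 - 1.910000)/(7.898112 - (-9.672129))
       = 2.554066
Iteration 2:
  f(3.080000) = 7.898112
  f(2.554066) = -2.555448
  x_3 = 2.554066 - (-2.555448)×(2.554066 - 3.080000)/(-2.555448 - 7.898112)
       = 2.682634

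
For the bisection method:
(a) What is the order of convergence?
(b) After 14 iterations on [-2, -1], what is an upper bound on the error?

(a) Bisection has linear (order 1) convergence; the error is halved each step.

(b) Error bound = (b-a)/2^n = (-1 - (-2))/2^{14}
    = 1/2^{14}

(a) 1 (linear); (b) error ≤ 6.10e-05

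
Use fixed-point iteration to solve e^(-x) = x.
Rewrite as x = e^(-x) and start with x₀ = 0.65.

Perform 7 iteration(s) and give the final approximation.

Equation: e^(-x) = x
Fixed-point form: x = e^(-x)
x₀ = 0.65

x_1 = g(0.650000) = 0.522046
x_2 = g(0.522046) = 0.593306
x_3 = g(0.593306) = 0.552498
x_4 = g(0.552498) = 0.575510
x_5 = g(0.575510) = 0.562418
x_6 = g(0.562418) = 0.569830
x_7 = g(0.569830) = 0.565622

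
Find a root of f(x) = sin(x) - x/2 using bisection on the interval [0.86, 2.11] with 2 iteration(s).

f(x) = sin(x) - x/2
Initial interval: [0.86, 2.11]

Iteration 1:
  c_1 = (0.860000 + 2.110000)/2 = 1.485000
  f(c_1) = f(1.485000) = 0.253822
  f(a) × f(c) ≥ 0, new interval: [1.485000, 2.110000]
Iteration 2:
  c_2 = (1.485000 + 2.110000)/2 = 1.797500
  f(c_2) = f(1.797500) = 0.075663
  f(a) × f(c) ≥ 0, new interval: [1.797500, 2.110000]

After 2 iteration(s), the approximation is c_2 = 1.797500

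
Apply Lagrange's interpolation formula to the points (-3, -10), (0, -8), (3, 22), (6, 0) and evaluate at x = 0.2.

Lagrange interpolation formula:
P(x) = Σ yᵢ × Lᵢ(x)
where Lᵢ(x) = Π_{j≠i} (x - xⱼ)/(xᵢ - xⱼ)

L_0(0.2) = (0.2 - 0)/(-3 - 0) × (0.2 - 3)/(-3 - 3) × (0.2 - 6)/(-3 - 6) = -0.020049
L_1(0.2) = (0.2 - (-3))/(0 - (-3)) × (0.2 - 3)/(0 - 3) × (0.2 - 6)/(0 - 6) = 0.962370
L_2(0.2) = (0.2 - (-3))/(3 - (-3)) × (0.2 - 0)/(3 - 0) × (0.2 - 6)/(3 - 6) = 0.068741
L_3(0.2) = (0.2 - (-3))/(6 - (-3)) × (0.2 - 0)/(6 - 0) × (0.2 - 3)/(6 - 3) = -0.011062

P(0.2) = (-10)×L_0(0.2) + (-8)×L_1(0.2) + 22×L_2(0.2) + 0×L_3(0.2)
P(0.2) = -5.986173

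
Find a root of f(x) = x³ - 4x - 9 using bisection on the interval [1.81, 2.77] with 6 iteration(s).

f(x) = x³ - 4x - 9
Initial interval: [1.81, 2.77]

Iteration 1:
  c_1 = (1.810000 + 2.770000)/2 = 2.290000
  f(c_1) = f(2.290000) = -6.151011
  f(a) × f(c) ≥ 0, new interval: [2.290000, 2.770000]
Iteration 2:
  c_2 = (2.290000 + 2.770000)/2 = 2.530000
  f(c_2) = f(2.530000) = -2.925723
  f(a) × f(c) ≥ 0, new interval: [2.530000, 2.770000]
Iteration 3:
  c_3 = (2.530000 + 2.770000)/2 = 2.650000
  f(c_3) = f(2.650000) = -0.990375
  f(a) × f(c) ≥ 0, new interval: [2.650000, 2.770000]
Iteration 4:
  c_4 = (2.650000 + 2.770000)/2 = 2.710000
  f(c_4) = f(2.710000) = 0.062511
  f(a) × f(c) < 0, new interval: [2.650000, 2.710000]
Iteration 5:
  c_5 = (2.650000 + 2.710000)/2 = 2.680000
  f(c_5) = f(2.680000) = -0.471168
  f(a) × f(c) ≥ 0, new interval: [2.680000, 2.710000]
Iteration 6:
  c_6 = (2.680000 + 2.710000)/2 = 2.695000
  f(c_6) = f(2.695000) = -0.206148
  f(a) × f(c) ≥ 0, new interval: [2.695000, 2.710000]

After 6 iteration(s), the approximation is c_6 = 2.695000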